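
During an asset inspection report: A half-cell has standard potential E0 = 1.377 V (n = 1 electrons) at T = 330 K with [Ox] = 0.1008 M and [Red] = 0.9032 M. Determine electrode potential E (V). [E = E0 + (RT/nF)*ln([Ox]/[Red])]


Apply the Nernst equation: E = E0 + (RT/nF)*ln([Ox]/[Red])
Step 1: RT/nF = 8.314*330/(1*96485) = 0.02843572 V
Step 2: [Ox]/[Red] = 0.1008/0.9032 = 0.111603
Step 3: ln(0.111603) = -2.192807
Step 4: correction = 0.02843572 * -2.192807 = -0.0624 V
E = 1.377 + -0.0624 = 1.3146 V

1.3146 V


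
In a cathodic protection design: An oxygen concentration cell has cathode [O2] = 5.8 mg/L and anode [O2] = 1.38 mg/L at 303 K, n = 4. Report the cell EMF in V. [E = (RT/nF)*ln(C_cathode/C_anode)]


Apply the Nernst concentration-cell relation: E = (RT/nF)*ln(C_cathode/C_anode)
RT/nF = 8.314*303/(4*96485) = 0.00652729 V
ln(5.8/1.38) = 1.43577
E = 0.00652729 * 1.43577 = 0.00937 V

0.00937 V


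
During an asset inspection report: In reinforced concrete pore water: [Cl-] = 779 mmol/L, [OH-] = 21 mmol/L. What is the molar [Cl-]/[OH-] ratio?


Threshold parameter = [Cl-] / [OH-] (molar basis; both in mmol/L, so units cancel)
Ratio = 779 / 21 = 37.1

37.1


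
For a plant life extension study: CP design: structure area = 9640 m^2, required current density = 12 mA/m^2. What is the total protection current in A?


I = area * current density, then convert mA → A (÷1000)
I = 9640 * 12 / 1000 = 115.68 A

115.68 A


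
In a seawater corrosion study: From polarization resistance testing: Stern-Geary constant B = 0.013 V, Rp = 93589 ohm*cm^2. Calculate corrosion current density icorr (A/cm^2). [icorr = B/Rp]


Apply the Stern-Geary relation: icorr = B / Rp
icorr = 0.013 / 93589 = 1.389×10^-7 A/cm^2

1.389×10^-7 A/cm^2


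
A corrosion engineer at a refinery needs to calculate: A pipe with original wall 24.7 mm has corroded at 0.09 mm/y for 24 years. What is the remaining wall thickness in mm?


Remaining wall = original − CR × time
t = 24.7 − 0.09*24 = 24.7 − 2.16 = 22.54 mm

22.54 mm


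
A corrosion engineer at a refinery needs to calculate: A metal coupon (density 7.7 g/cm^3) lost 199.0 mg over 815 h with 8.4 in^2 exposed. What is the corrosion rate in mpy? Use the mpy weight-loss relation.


Apply the mpy weight-loss relation: CR = 534 * W / (D * A * T)
Numerator: 534 * 199.0 = 106266.0
Denominator: 7.7 * 8.4 * 815 = 52714.2
CR = 106266.0 / 52714.2 = 2.016 mpy

2.016 mpy


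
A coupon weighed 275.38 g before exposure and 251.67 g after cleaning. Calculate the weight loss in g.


Weight loss = initial − final
WL = 275.38 − 251.67 = 23.71 g

23.71 g


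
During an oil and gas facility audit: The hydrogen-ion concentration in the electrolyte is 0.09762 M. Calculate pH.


pH = −log10[H+]
pH = −log10(0.09762) = 1.01

1.01


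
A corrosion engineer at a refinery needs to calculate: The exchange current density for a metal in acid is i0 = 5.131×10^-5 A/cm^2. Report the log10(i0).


i0 = 5.131×10^-5 A/cm^2
log10(i0) = -4.29

-4.29


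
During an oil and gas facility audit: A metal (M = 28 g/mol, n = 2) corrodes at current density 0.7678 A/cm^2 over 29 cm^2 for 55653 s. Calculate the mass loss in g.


Apply Faraday's law: m = i*A*t*M / (n*F)
Total charge passed Q = i*A*t = 0.7678*29*55653 = 1239180.8286 C
m = Q*M/(n*F) = 1239180.8286*28/(2*96485) = 179.8055 g

179.8055 g


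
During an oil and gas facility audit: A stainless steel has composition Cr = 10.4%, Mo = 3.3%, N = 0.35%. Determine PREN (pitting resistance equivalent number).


Apply the PREN formula: PREN = Cr + 3.3*Mo + 16*N
PREN = 10.4 + 3.3*3.3 + 16*0.35
PREN = 10.4 + 10.89 + 5.6 = 26.89

26.89


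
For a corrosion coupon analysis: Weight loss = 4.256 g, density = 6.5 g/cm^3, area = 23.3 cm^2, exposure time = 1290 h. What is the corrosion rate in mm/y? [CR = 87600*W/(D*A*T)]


Apply the mm/y weight-loss relation: CR = 87600 * W / (D * A * T)
Numerator: 87600 * 4.256 = 372825.6
Denominator: 6.5 * 23.3 * 1290 = 195370.5
CR = 372825.6 / 195370.5 = 1.9083 mm/y

1.9083 mm/y


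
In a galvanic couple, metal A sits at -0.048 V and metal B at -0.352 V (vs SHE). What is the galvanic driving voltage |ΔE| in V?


Driving voltage is the absolute potential difference.
|ΔE| = |-0.048 − (-0.352)| = 0.304 V

0.304 V


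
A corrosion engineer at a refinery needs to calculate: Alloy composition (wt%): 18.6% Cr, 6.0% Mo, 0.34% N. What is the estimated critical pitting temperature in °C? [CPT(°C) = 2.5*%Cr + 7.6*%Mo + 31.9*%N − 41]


Apply the ASTM G48 empirical CPT estimate: CPT(°C) = 2.5*%Cr + 7.6*%Mo + 31.9*%N − 41
2.5*18.6 = 46.5; 7.6*6.0 = 45.6; 31.9*0.34 = 10.846
CPT = 46.5 + 45.6 + 10.846 − 41 = 61.946 °C
Rounded to 0.1 °C: CPT ≈ 61.9 °C

61.9 °C


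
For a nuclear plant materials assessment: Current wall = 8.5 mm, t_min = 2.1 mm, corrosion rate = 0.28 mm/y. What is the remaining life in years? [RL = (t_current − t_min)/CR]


Apply the remaining-life relation: RL = (t_current − t_min) / CR
RL = (8.5 − 2.1) / 0.28 = 6.4 / 0.28 = 22.9 years

22.9 years


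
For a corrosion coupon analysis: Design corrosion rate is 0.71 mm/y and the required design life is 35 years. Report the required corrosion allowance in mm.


Corrosion allowance = CR × design life
CA = 0.71 * 35 = 24.85 mm

24.85 mm


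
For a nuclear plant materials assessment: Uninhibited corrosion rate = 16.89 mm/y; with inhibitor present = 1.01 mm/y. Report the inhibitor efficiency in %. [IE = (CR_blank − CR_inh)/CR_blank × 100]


Apply the inhibitor-efficiency definition: IE = (CR_blank − CR_inh)/CR_blank × 100
IE = (16.89 − 1.01) / 16.89 × 100
IE = 15.88 / 16.89 × 100 = 94.0 %

94.0 %


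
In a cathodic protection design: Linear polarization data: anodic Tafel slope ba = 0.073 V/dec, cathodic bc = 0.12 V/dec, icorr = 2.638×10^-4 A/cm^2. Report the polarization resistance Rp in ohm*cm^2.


Apply the Stern-Geary equation: Rp = ba*bc / (2.303*icorr*(ba+bc))
ba*bc = 0.073*0.12 = 0.00876
ba+bc = 0.193; 2.303*icorr*(ba+bc) = 2.303*2.638×10^-4*0.193 = 1.1725356×10^-4
Rp = 0.00876 / 1.1725356×10^-4 = 74.71 ohm*cm^2

74.71 ohm*cm^2


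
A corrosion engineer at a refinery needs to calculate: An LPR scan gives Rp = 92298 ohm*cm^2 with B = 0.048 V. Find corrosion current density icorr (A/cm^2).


Apply the Stern-Geary relation: icorr = B / Rp
icorr = 0.048 / 92298 = 5.201×10^-7 A/cm^2

5.201×10^-7 A/cm^2


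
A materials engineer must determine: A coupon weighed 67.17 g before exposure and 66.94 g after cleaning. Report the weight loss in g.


Weight loss = initial − final
WL = 67.17 − 66.94 = 0.23 g

0.23 g


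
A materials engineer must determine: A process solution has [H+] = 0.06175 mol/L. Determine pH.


pH = −log10[H+]
pH = −log10(0.06175) = 1.21

1.21


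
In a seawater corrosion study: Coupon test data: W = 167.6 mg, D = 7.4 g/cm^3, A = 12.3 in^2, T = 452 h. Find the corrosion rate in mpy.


Apply the mpy weight-loss relation: CR = 534 * W / (D * A * T)
Numerator: 534 * 167.6 = 89498.4
Denominator: 7.4 * 12.3 * 452 = 41141.04
CR = 89498.4 / 41141.04 = 2.175 mpy

2.175 mpy


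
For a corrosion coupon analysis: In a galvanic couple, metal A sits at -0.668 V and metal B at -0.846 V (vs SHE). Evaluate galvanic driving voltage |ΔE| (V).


Driving voltage is the absolute potential difference.
|ΔE| = |-0.668 − (-0.846)| = 0.178 V

0.178 V


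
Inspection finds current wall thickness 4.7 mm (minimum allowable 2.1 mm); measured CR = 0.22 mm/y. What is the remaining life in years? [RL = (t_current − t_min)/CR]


Apply the remaining-life relation: RL = (t_current − t_min) / CR
RL = (4.7 − 2.1) / 0.22 = 2.6 / 0.22 = 11.8 years

11.8 years


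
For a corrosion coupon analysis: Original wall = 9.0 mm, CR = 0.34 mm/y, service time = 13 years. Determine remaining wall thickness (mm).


Remaining wall = original − CR × time
t = 9.0 − 0.34*13 = 9.0 − 4.42 = 4.58 mm

4.58 mm


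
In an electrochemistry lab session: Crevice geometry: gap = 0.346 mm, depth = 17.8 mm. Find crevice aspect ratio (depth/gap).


Aspect ratio = depth / gap
Ratio = 17.8 / 0.346 = 51.4

51.4


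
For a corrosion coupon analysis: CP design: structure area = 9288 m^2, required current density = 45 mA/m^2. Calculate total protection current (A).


I = area * current density, then convert mA → A (÷1000)
I = 9288 * 45 / 1000 = 417.96 A

417.96 A


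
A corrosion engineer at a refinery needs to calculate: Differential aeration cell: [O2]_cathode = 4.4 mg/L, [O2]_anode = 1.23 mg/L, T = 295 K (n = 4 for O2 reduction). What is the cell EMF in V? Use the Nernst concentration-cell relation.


Apply the Nernst concentration-cell relation: E = (RT/nF)*ln(C_cathode/C_anode)
RT/nF = 8.314*295/(4*96485) = 0.00635495 V
ln(4.4/1.23) = 1.27459
E = 0.00635495 * 1.27459 = 0.0081 V

0.0081 V


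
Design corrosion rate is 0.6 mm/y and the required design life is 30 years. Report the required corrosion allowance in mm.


Corrosion allowance = CR × design life
CA = 0.6 * 30 = 18.0 mm

18.0 mm


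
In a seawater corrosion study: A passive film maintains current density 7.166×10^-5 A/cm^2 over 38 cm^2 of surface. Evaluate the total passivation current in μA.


I = i_pass * A, then convert A → μA (×10^6)
I = 7.166×10^-5 * 38 * 10^6 = 2723.08 μA

2723.08 μA


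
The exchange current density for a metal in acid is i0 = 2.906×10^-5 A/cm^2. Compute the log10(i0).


i0 = 2.906×10^-5 A/cm^2
log10(i0) = -4.537

-4.537


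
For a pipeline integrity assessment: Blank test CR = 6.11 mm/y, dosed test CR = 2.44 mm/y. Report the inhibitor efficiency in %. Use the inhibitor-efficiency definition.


Apply the inhibitor-efficiency definition: IE = (CR_blank − CR_inh)/CR_blank × 100
IE = (6.11 − 2.44) / 6.11 × 100
IE = 3.67 / 6.11 × 100 = 60.1 %

60.1 %


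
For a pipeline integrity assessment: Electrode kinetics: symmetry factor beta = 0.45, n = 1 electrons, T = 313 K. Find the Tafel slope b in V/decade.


Apply the Tafel slope relation: b = 2.303*R*T/(beta*n*F)
Numerator: 2.303 * 8.314 * 313 = 5993.06
Denominator: 0.45 * 1 * 96485 = 43418.25
b = 5993.06 / 43418.25 = 0.138 V/decade

0.138 V/decade


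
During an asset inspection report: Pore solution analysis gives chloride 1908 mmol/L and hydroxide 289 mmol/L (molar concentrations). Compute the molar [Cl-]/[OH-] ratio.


Threshold parameter = [Cl-] / [OH-] (molar basis; both in mmol/L, so units cancel)
Ratio = 1908 / 289 = 6.6

6.6


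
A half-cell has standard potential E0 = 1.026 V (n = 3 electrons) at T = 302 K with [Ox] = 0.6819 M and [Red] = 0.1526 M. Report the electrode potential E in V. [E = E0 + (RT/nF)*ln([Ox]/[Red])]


Apply the Nernst equation: E = E0 + (RT/nF)*ln([Ox]/[Red])
Step 1: RT/nF = 8.314*302/(3*96485) = 0.00867433 V
Step 2: [Ox]/[Red] = 0.6819/0.1526 = 4.468545
Step 3: ln(4.468545) = 1.497063
Step 4: correction = 0.00867433 * 1.497063 = 0.013 V
E = 1.026 + 0.013 = 1.039 V

1.039 V


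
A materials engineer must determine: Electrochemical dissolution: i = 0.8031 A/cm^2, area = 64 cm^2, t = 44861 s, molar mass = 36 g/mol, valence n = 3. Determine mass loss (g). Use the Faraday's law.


Apply Faraday's law: m = i*A*t*M / (n*F)
Total charge passed Q = i*A*t = 0.8031*64*44861 = 2305783.6224 C
m = Q*M/(n*F) = 2305783.6224*36/(3*96485) = 286.7741 g

286.7741 g


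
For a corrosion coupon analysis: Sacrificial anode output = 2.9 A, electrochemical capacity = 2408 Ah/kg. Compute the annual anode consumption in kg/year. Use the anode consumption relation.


Annual consumption = current * hours per year / capacity
Rate = 2.9 * 8760 / 2408 = 10.5 kg/year

10.5 kg/year


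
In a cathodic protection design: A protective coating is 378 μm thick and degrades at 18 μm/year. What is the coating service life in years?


Service life = thickness / degradation rate
Life = 378 / 18 = 21.0 years

21.0 years


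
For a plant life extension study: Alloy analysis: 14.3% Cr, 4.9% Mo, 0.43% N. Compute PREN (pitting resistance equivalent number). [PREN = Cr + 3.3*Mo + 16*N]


Apply the PREN formula: PREN = Cr + 3.3*Mo + 16*N
PREN = 14.3 + 3.3*4.9 + 16*0.43
PREN = 14.3 + 16.17 + 6.88 = 37.35

37.35


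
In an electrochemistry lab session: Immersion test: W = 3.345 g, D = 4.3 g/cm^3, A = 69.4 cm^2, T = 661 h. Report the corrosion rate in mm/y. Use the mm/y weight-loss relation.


Apply the mm/y weight-loss relation: CR = 87600 * W / (D * A * T)
Numerator: 87600 * 3.345 = 293022.0
Denominator: 4.3 * 69.4 * 661 = 197255.62
CR = 293022.0 / 197255.62 = 1.48549 mm/y

1.48549 mm/y


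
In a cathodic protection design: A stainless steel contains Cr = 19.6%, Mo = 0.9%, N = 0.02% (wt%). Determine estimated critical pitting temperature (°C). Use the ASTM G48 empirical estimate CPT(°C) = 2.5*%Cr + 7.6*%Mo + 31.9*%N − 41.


Apply the ASTM G48 empirical CPT estimate: CPT(°C) = 2.5*%Cr + 7.6*%Mo + 31.9*%N − 41
2.5*19.6 = 49; 7.6*0.9 = 6.84; 31.9*0.02 = 0.638
CPT = 49 + 6.84 + 0.638 − 41 = 15.478 °C
Rounded to 0.1 °C: CPT ≈ 15.5 °C

15.5 °C


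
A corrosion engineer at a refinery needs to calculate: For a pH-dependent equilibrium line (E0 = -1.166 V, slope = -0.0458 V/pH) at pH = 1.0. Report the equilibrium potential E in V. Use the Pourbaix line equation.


Apply the Pourbaix line equation: E = E0 + slope*pH
E = -1.166 + (-0.0458)*1.0 = -1.166 + (-0.0458) = -1.2118 V
Rounded to 4 decimal places: E = -1.2118 V

-1.2118 V


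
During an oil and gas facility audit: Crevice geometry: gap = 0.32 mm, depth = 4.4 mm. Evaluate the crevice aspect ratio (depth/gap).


Aspect ratio = depth / gap
Ratio = 4.4 / 0.32 = 13.8

13.8


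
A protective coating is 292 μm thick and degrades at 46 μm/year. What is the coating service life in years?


Service life = thickness / degradation rate
Life = 292 / 46 = 6.3 years

6.3 years


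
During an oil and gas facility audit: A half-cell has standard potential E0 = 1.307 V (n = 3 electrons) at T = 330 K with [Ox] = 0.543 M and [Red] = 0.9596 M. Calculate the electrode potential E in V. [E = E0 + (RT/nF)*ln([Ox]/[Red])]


Apply the Nernst equation: E = E0 + (RT/nF)*ln([Ox]/[Red])
Step 1: RT/nF = 8.314*330/(3*96485) = 0.00947857 V
Step 2: [Ox]/[Red] = 0.543/0.9596 = 0.565861
Step 3: ln(0.565861) = -0.569407
Step 4: correction = 0.00947857 * -0.569407 = -0.0054 V
E = 1.307 + -0.0054 = 1.3016 V

1.3016 V


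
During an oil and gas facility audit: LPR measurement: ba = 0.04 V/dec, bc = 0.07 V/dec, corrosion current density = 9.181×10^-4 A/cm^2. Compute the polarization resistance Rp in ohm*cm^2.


Apply the Stern-Geary equation: Rp = ba*bc / (2.303*icorr*(ba+bc))
ba*bc = 0.04*0.07 = 0.0028
ba+bc = 0.11; 2.303*icorr*(ba+bc) = 2.303*9.181×10^-4*0.11 = 2.3258227×10^-4
Rp = 0.0028 / 2.3258227×10^-4 = 12.04 ohm*cm^2

12.04 ohm*cm^2


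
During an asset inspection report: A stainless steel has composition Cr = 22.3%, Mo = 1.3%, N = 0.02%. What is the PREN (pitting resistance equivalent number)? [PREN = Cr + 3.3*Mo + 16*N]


Apply the PREN formula: PREN = Cr + 3.3*Mo + 16*N
PREN = 22.3 + 3.3*1.3 + 16*0.02
PREN = 22.3 + 4.29 + 0.32 = 26.91

26.91


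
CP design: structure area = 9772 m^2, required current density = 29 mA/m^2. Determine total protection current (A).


I = area * current density, then convert mA → A (÷1000)
I = 9772 * 29 / 1000 = 283.39 A

283.39 A


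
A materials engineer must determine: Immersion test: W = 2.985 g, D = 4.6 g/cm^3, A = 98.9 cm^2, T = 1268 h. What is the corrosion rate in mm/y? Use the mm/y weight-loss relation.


Apply the mm/y weight-loss relation: CR = 87600 * W / (D * A * T)
Numerator: 87600 * 2.985 = 261486.0
Denominator: 4.6 * 98.9 * 1268 = 576863.92
CR = 261486.0 / 576863.92 = 0.4533 mm/y

0.4533 mm/y


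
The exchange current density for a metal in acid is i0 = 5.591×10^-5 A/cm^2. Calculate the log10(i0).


i0 = 5.591×10^-5 A/cm^2
log10(i0) = -4.253

-4.253


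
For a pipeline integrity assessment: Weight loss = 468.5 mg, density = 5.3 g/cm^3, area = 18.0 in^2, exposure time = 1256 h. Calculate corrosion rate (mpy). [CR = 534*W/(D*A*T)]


Apply the mpy weight-loss relation: CR = 534 * W / (D * A * T)
Numerator: 534 * 468.5 = 250179.0
Denominator: 5.3 * 18.0 * 1256 = 119822.4
CR = 250179.0 / 119822.4 = 2.088 mpy

2.088 mpy


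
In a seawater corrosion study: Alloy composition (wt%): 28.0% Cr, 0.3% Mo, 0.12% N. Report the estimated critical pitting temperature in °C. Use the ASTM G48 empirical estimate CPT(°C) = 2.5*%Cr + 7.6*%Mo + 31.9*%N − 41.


Apply the ASTM G48 empirical CPT estimate: CPT(°C) = 2.5*%Cr + 7.6*%Mo + 31.9*%N − 41
2.5*28.0 = 70; 7.6*0.3 = 2.28; 31.9*0.12 = 3.828
CPT = 70 + 2.28 + 3.828 − 41 = 35.108 °C
Rounded to 0.1 °C: CPT ≈ 35.1 °C

35.1 °C


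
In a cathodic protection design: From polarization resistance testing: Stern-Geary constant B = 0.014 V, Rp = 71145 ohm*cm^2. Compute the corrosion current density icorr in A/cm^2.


Apply the Stern-Geary relation: icorr = B / Rp
icorr = 0.014 / 71145 = 1.968×10^-7 A/cm^2

1.968×10^-7 A/cm^2


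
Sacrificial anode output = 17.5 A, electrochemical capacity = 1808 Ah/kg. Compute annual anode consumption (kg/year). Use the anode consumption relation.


Annual consumption = current * hours per year / capacity
Rate = 17.5 * 8760 / 1808 = 84.8 kg/year

84.8 kg/year


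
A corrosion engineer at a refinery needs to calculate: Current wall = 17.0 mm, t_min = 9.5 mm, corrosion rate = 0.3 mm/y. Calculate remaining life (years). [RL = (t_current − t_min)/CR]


Apply the remaining-life relation: RL = (t_current − t_min) / CR
RL = (17.0 − 9.5) / 0.3 = 7.5 / 0.3 = 25.0 years

25.0 years


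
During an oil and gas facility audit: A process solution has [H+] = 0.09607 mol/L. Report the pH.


pH = −log10[H+]
pH = −log10(0.09607) = 1.02

1.02


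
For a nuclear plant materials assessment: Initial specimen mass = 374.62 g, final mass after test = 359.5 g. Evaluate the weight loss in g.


Weight loss = initial − final
WL = 374.62 − 359.5 = 15.12 g

15.12 g


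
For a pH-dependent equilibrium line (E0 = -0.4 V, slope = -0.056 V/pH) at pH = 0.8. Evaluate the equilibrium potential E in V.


Apply the Pourbaix line equation: E = E0 + slope*pH
E = -0.4 + (-0.056)*0.8 = -0.4 + (-0.0448) = -0.4448 V
Rounded to 4 decimal places: E = -0.4448 V

-0.4448 V


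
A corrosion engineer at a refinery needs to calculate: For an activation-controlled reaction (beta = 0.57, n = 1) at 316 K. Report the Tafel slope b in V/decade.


Apply the Tafel slope relation: b = 2.303*R*T/(beta*n*F)
Numerator: 2.303 * 8.314 * 316 = 6050.5
Denominator: 0.57 * 1 * 96485 = 54996.45
b = 6050.5 / 54996.45 = 0.11 V/decade

0.11 V/decade


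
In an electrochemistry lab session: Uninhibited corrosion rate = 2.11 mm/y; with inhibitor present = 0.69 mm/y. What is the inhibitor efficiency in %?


Apply the inhibitor-efficiency definition: IE = (CR_blank − CR_inh)/CR_blank × 100
IE = (2.11 − 0.69) / 2.11 × 100
IE = 1.42 / 2.11 × 100 = 67.3 %

67.3 %


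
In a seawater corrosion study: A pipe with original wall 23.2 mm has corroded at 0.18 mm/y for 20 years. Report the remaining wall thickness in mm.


Remaining wall = original − CR × time
t = 23.2 − 0.18*20 = 23.2 − 3.6 = 19.6 mm

19.6 mm


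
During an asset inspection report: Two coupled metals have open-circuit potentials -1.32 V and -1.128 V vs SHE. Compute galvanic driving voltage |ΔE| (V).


Driving voltage is the absolute potential difference.
|ΔE| = |-1.32 − (-1.128)| = 0.192 V

0.192 V


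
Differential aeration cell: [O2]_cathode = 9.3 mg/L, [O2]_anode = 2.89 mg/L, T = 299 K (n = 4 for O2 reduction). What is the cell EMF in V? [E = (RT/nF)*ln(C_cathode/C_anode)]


Apply the Nernst concentration-cell relation: E = (RT/nF)*ln(C_cathode/C_anode)
RT/nF = 8.314*299/(4*96485) = 0.00644112 V
ln(9.3/2.89) = 1.16876
E = 0.00644112 * 1.16876 = 0.00753 V

0.00753 V


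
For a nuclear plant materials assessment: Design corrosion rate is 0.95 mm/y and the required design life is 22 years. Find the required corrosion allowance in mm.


Corrosion allowance = CR × design life
CA = 0.95 * 22 = 20.9 mm

20.9 mm


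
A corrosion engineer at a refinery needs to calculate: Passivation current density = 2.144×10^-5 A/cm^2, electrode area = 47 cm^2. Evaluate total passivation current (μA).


I = i_pass * A, then convert A → μA (×10^6)
I = 2.144×10^-5 * 47 * 10^6 = 1007.68 μA

1007.68 μA


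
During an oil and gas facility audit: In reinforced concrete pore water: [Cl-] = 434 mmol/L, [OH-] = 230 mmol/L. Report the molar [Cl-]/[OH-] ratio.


Threshold parameter = [Cl-] / [OH-] (molar basis; both in mmol/L, so units cancel)
Ratio = 434 / 230 = 1.89

1.89


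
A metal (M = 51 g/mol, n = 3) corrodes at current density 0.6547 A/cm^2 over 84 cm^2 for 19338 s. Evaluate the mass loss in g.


Apply Faraday's law: m = i*A*t*M / (n*F)
Total charge passed Q = i*A*t = 0.6547*84*19338 = 1063489.4424 C
m = Q*M/(n*F) = 1063489.4424*51/(3*96485) = 187.3796 g

187.3796 g


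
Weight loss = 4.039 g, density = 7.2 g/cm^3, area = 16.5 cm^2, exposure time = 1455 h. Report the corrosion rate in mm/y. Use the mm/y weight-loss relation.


Apply the mm/y weight-loss relation: CR = 87600 * W / (D * A * T)
Numerator: 87600 * 4.039 = 353816.4
Denominator: 7.2 * 16.5 * 1455 = 172854.0
CR = 353816.4 / 172854.0 = 2.046909 mm/y

2.046909 mm/y


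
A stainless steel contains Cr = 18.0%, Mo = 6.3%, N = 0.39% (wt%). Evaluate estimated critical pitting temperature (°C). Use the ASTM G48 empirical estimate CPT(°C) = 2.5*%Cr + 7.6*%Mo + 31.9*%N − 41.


Apply the ASTM G48 empirical CPT estimate: CPT(°C) = 2.5*%Cr + 7.6*%Mo + 31.9*%N − 41
2.5*18.0 = 45; 7.6*6.3 = 47.88; 31.9*0.39 = 12.441
CPT = 45 + 47.88 + 12.441 − 41 = 64.321 °C
Rounded to 0.1 °C: CPT ≈ 64.3 °C

64.3 °C


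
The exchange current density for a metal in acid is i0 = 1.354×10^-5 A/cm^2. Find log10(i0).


i0 = 1.354×10^-5 A/cm^2
log10(i0) = -4.868

-4.868


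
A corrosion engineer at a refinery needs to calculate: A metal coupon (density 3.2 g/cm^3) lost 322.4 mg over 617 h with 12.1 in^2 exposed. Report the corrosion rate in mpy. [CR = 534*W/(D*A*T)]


Apply the mpy weight-loss relation: CR = 534 * W / (D * A * T)
Numerator: 534 * 322.4 = 172161.6
Denominator: 3.2 * 12.1 * 617 = 23890.24
CR = 172161.6 / 23890.24 = 7.206 mpy

7.206 mpy


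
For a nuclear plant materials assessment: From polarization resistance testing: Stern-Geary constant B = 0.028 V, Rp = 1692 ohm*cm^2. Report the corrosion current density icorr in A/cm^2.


Apply the Stern-Geary relation: icorr = B / Rp
icorr = 0.028 / 1692 = 1.655×10^-5 A/cm^2

1.655×10^-5 A/cm^2


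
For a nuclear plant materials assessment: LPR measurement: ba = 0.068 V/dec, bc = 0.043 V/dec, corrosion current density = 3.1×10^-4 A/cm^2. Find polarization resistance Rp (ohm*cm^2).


Apply the Stern-Geary equation: Rp = ba*bc / (2.303*icorr*(ba+bc))
ba*bc = 0.068*0.043 = 0.002924
ba+bc = 0.111; 2.303*icorr*(ba+bc) = 2.303*3.1×10^-4*0.111 = 7.924623×10^-5
Rp = 0.002924 / 7.924623×10^-5 = 36.9 ohm*cm^2

36.9 ohm*cm^2


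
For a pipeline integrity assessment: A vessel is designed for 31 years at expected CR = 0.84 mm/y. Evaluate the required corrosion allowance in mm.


Corrosion allowance = CR × design life
CA = 0.84 * 31 = 26.04 mm

26.04 mm


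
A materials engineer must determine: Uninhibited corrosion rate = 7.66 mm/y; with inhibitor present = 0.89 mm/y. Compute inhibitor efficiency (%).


Apply the inhibitor-efficiency definition: IE = (CR_blank − CR_inh)/CR_blank × 100
IE = (7.66 − 0.89) / 7.66 × 100
IE = 6.77 / 7.66 × 100 = 88.4 %

88.4 %


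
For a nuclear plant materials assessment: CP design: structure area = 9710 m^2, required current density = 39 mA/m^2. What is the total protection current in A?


I = area * current density, then convert mA → A (÷1000)
I = 9710 * 39 / 1000 = 378.69 A

378.69 A


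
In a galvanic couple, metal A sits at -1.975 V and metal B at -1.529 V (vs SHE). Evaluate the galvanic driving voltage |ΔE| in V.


Driving voltage is the absolute potential difference.
|ΔE| = |-1.975 − (-1.529)| = 0.446 V

0.446 V


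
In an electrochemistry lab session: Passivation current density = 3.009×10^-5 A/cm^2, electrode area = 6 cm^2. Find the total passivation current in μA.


I = i_pass * A, then convert A → μA (×10^6)
I = 3.009×10^-5 * 6 * 10^6 = 180.54 μA

180.54 μA


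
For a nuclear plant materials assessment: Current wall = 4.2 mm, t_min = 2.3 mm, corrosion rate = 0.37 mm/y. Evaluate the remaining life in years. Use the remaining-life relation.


Apply the remaining-life relation: RL = (t_current − t_min) / CR
RL = (4.2 − 2.3) / 0.37 = 1.9 / 0.37 = 5.1 years

5.1 years


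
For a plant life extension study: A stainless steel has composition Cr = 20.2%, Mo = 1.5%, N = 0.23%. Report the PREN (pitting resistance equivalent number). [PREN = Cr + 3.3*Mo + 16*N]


Apply the PREN formula: PREN = Cr + 3.3*Mo + 16*N
PREN = 20.2 + 3.3*1.5 + 16*0.23
PREN = 20.2 + 4.95 + 3.68 = 28.83

28.83


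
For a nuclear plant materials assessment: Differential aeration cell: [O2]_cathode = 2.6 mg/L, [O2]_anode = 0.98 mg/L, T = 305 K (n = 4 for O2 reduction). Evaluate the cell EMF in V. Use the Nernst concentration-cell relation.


Apply the Nernst concentration-cell relation: E = (RT/nF)*ln(C_cathode/C_anode)
RT/nF = 8.314*305/(4*96485) = 0.00657037 V
ln(2.6/0.98) = 0.97571
E = 0.00657037 * 0.97571 = 0.00641 V

0.00641 V


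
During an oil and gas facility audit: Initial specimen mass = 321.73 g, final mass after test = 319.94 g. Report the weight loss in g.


Weight loss = initial − final
WL = 321.73 − 319.94 = 1.79 g

1.79 g


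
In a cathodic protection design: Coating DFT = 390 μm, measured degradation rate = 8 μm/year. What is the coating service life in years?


Service life = thickness / degradation rate
Life = 390 / 8 = 48.8 years

48.8 years


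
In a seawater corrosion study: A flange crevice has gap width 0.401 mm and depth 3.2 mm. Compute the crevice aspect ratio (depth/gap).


Aspect ratio = depth / gap
Ratio = 3.2 / 0.401 = 8.0

8.0


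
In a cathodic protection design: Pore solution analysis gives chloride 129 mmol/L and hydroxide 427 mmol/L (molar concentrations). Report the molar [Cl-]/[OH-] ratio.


Threshold parameter = [Cl-] / [OH-] (molar basis; both in mmol/L, so units cancel)
Ratio = 129 / 427 = 0.3

0.3


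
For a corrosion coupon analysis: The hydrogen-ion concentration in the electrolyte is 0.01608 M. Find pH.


pH = −log10[H+]
pH = −log10(0.01608) = 1.79

1.79


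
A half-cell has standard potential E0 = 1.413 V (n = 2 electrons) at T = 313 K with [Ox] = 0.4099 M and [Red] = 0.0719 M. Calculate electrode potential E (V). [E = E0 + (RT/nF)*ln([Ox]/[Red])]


Apply the Nernst equation: E = E0 + (RT/nF)*ln([Ox]/[Red])
Step 1: RT/nF = 8.314*313/(2*96485) = 0.01348542 V
Step 2: [Ox]/[Red] = 0.4099/0.0719 = 5.700974
Step 3: ln(5.700974) = 1.740637
Step 4: correction = 0.01348542 * 1.740637 = 0.0235 V
E = 1.413 + 0.0235 = 1.4365 V

1.4365 V


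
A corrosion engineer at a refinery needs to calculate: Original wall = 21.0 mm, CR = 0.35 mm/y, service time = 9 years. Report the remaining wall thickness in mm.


Remaining wall = original − CR × time
t = 21.0 − 0.35*9 = 21.0 − 3.15 = 17.85 mm

17.85 mm


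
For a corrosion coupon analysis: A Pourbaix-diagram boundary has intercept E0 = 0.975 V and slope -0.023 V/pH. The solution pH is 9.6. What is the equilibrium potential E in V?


Apply the Pourbaix line equation: E = E0 + slope*pH
E = 0.975 + (-0.023)*9.6 = 0.975 + (-0.2208) = 0.7542 V
Rounded to 4 decimal places: E = 0.7542 V

0.7542 V


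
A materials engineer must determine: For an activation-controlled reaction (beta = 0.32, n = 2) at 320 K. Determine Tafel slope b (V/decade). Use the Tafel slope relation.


Apply the Tafel slope relation: b = 2.303*R*T/(beta*n*F)
Numerator: 2.303 * 8.314 * 320 = 6127.09
Denominator: 0.32 * 2 * 96485 = 61750.4
b = 6127.09 / 61750.4 = 0.0992 V/decade

0.0992 V/decade


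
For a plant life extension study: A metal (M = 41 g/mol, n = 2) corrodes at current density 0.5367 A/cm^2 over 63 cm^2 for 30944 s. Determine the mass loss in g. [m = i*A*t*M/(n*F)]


Apply Faraday's law: m = i*A*t*M / (n*F)
Total charge passed Q = i*A*t = 0.5367*63*30944 = 1046281.6224 C
m = Q*M/(n*F) = 1046281.6224*41/(2*96485) = 222.30164 g

222.30164 g


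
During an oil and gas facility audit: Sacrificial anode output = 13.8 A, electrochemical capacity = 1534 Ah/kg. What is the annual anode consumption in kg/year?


Annual consumption = current * hours per year / capacity
Rate = 13.8 * 8760 / 1534 = 78.8 kg/year

78.8 kg/year


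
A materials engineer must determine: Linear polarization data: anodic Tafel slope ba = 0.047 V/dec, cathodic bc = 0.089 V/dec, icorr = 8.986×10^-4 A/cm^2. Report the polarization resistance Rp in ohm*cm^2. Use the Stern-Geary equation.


Apply the Stern-Geary equation: Rp = ba*bc / (2.303*icorr*(ba+bc))
ba*bc = 0.047*0.089 = 0.004183
ba+bc = 0.136; 2.303*icorr*(ba+bc) = 2.303*8.986×10^-4*0.136 = 2.8144871×10^-4
Rp = 0.004183 / 2.8144871×10^-4 = 14.86 ohm*cm^2

14.86 ohm*cm^2


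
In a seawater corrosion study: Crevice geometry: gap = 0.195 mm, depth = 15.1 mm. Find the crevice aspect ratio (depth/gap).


Aspect ratio = depth / gap
Ratio = 15.1 / 0.195 = 77.4

77.4


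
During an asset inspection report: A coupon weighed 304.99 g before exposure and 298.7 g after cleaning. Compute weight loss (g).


Weight loss = initial − final
WL = 304.99 − 298.7 = 6.29 g

6.29 g


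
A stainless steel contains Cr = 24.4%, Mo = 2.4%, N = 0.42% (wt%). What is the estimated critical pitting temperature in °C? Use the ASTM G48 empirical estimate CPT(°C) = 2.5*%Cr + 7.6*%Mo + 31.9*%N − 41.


Apply the ASTM G48 empirical CPT estimate: CPT(°C) = 2.5*%Cr + 7.6*%Mo + 31.9*%N − 41
2.5*24.4 = 61; 7.6*2.4 = 18.24; 31.9*0.42 = 13.398
CPT = 61 + 18.24 + 13.398 − 41 = 51.638 °C
Rounded to 0.1 °C: CPT ≈ 51.6 °C

51.6 °C


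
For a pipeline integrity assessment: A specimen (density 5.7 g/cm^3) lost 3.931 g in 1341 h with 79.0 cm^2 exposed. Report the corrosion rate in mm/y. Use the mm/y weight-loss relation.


Apply the mm/y weight-loss relation: CR = 87600 * W / (D * A * T)
Numerator: 87600 * 3.931 = 344355.6
Denominator: 5.7 * 79.0 * 1341 = 603852.3
CR = 344355.6 / 603852.3 = 0.570265 mm/y

0.570265 mm/y


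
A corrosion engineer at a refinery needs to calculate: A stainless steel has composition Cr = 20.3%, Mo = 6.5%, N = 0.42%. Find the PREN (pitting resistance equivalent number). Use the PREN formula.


Apply the PREN formula: PREN = Cr + 3.3*Mo + 16*N
PREN = 20.3 + 3.3*6.5 + 16*0.42
PREN = 20.3 + 21.45 + 6.72 = 48.47

48.47


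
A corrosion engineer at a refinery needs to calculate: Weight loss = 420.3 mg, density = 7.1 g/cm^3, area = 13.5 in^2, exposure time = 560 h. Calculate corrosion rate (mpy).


Apply the mpy weight-loss relation: CR = 534 * W / (D * A * T)
Numerator: 534 * 420.3 = 224440.2
Denominator: 7.1 * 13.5 * 560 = 53676.0
CR = 224440.2 / 53676.0 = 4.181 mpy

4.181 mpy


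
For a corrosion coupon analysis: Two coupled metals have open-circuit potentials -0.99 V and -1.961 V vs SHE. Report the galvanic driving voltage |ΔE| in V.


Driving voltage is the absolute potential difference.
|ΔE| = |-0.99 − (-1.961)| = 0.971 V

0.971 V


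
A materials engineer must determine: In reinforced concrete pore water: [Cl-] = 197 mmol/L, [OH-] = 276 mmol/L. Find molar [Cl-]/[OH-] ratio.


Threshold parameter = [Cl-] / [OH-] (molar basis; both in mmol/L, so units cancel)
Ratio = 197 / 276 = 0.71

0.71


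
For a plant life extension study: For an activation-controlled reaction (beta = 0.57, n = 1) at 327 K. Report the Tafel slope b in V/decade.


Apply the Tafel slope relation: b = 2.303*R*T/(beta*n*F)
Numerator: 2.303 * 8.314 * 327 = 6261.12
Denominator: 0.57 * 1 * 96485 = 54996.45
b = 6261.12 / 54996.45 = 0.114 V/decade

0.114 V/decade


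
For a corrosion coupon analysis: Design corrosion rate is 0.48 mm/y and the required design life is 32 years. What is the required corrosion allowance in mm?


Corrosion allowance = CR × design life
CA = 0.48 * 32 = 15.36 mm

15.36 mm


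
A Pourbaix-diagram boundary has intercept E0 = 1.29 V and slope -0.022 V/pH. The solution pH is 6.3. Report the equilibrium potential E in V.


Apply the Pourbaix line equation: E = E0 + slope*pH
E = 1.29 + (-0.022)*6.3 = 1.29 + (-0.1386) = 1.1514 V
Rounded to 4 decimal places: E = 1.1514 V

1.1514 V


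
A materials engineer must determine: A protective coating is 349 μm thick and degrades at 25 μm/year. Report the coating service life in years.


Service life = thickness / degradation rate
Life = 349 / 25 = 14.0 years

14.0 years


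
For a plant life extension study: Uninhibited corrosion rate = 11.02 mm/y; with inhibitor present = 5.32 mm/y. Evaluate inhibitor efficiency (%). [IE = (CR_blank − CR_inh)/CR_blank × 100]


Apply the inhibitor-efficiency definition: IE = (CR_blank − CR_inh)/CR_blank × 100
IE = (11.02 − 5.32) / 11.02 × 100
IE = 5.7 / 11.02 × 100 = 51.7 %

51.7 %


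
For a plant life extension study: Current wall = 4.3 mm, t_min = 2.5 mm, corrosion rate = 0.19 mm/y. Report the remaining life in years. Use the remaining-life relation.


Apply the remaining-life relation: RL = (t_current − t_min) / CR
RL = (4.3 − 2.5) / 0.19 = 1.8 / 0.19 = 9.5 years

9.5 years


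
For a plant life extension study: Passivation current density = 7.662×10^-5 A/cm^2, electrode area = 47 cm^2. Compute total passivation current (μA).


I = i_pass * A, then convert A → μA (×10^6)
I = 7.662×10^-5 * 47 * 10^6 = 3601.14 μA

3601.14 μA


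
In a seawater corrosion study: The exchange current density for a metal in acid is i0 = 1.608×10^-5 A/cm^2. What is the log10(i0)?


i0 = 1.608×10^-5 A/cm^2
log10(i0) = -4.794

-4.794


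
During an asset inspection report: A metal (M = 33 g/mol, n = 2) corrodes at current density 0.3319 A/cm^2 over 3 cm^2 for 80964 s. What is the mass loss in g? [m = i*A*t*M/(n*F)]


Apply Faraday's law: m = i*A*t*M / (n*F)
Total charge passed Q = i*A*t = 0.3319*3*80964 = 80615.8548 C
m = Q*M/(n*F) = 80615.8548*33/(2*96485) = 13.7862 g

13.7862 g


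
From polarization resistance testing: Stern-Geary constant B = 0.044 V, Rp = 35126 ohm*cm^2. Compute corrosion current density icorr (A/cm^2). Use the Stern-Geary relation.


Apply the Stern-Geary relation: icorr = B / Rp
icorr = 0.044 / 35126 = 1.253×10^-6 A/cm^2

1.253×10^-6 A/cm^2


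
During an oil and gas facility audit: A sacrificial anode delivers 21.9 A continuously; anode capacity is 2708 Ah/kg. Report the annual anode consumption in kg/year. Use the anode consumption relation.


Annual consumption = current * hours per year / capacity
Rate = 21.9 * 8760 / 2708 = 70.8 kg/year

70.8 kg/year


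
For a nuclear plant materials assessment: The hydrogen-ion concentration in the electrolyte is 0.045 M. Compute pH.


pH = −log10[H+]
pH = −log10(0.045) = 1.35

1.35


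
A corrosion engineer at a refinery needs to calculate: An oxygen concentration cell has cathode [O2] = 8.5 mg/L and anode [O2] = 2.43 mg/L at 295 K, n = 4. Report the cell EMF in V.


Apply the Nernst concentration-cell relation: E = (RT/nF)*ln(C_cathode/C_anode)
RT/nF = 8.314*295/(4*96485) = 0.00635495 V
ln(8.5/2.43) = 1.25217
E = 0.00635495 * 1.25217 = 0.00796 V

0.00796 V


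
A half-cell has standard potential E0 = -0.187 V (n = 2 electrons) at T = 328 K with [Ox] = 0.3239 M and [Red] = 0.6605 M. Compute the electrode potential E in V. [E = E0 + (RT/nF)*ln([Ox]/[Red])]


Apply the Nernst equation: E = E0 + (RT/nF)*ln([Ox]/[Red])
Step 1: RT/nF = 8.314*328/(2*96485) = 0.01413169 V
Step 2: [Ox]/[Red] = 0.3239/0.6605 = 0.490386
Step 3: ln(0.490386) = -0.712562
Step 4: correction = 0.01413169 * -0.712562 = -0.01 V
E = -0.187 + -0.01 = -0.197 V

-0.197 V


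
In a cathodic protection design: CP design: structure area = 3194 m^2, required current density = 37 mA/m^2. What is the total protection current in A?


I = area * current density, then convert mA → A (÷1000)
I = 3194 * 37 / 1000 = 118.18 A

118.18 A


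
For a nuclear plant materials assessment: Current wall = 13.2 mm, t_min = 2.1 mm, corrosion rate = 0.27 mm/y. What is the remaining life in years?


Apply the remaining-life relation: RL = (t_current − t_min) / CR
RL = (13.2 − 2.1) / 0.27 = 11.1 / 0.27 = 41.1 years

41.1 years


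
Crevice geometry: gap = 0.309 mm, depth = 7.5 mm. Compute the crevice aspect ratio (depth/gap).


Aspect ratio = depth / gap
Ratio = 7.5 / 0.309 = 24.3

24.3


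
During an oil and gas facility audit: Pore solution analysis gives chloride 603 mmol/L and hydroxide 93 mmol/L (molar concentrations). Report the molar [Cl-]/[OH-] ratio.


Threshold parameter = [Cl-] / [OH-] (molar basis; both in mmol/L, so units cancel)
Ratio = 603 / 93 = 6.48

6.48


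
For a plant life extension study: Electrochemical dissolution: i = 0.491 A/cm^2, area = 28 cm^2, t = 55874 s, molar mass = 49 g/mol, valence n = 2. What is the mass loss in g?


Apply Faraday's law: m = i*A*t*M / (n*F)
Total charge passed Q = i*A*t = 0.491*28*55874 = 768155.752 C
m = Q*M/(n*F) = 768155.752*49/(2*96485) = 195.054 g

195.054 g


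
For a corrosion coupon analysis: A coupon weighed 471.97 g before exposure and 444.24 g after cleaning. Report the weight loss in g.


Weight loss = initial − final
WL = 471.97 − 444.24 = 27.73 g

27.73 g


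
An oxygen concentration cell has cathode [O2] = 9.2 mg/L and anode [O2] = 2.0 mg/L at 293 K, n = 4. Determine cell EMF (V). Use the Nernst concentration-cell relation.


Apply the Nernst concentration-cell relation: E = (RT/nF)*ln(C_cathode/C_anode)
RT/nF = 8.314*293/(4*96485) = 0.00631187 V
ln(9.2/2.0) = 1.52606
E = 0.00631187 * 1.52606 = 0.00963 V

0.00963 V


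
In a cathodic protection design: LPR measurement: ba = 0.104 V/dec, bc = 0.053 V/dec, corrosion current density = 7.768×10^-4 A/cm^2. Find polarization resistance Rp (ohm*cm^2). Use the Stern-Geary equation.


Apply the Stern-Geary equation: Rp = ba*bc / (2.303*icorr*(ba+bc))
ba*bc = 0.104*0.053 = 0.005512
ba+bc = 0.157; 2.303*icorr*(ba+bc) = 2.303*7.768×10^-4*0.157 = 2.8086835×10^-4
Rp = 0.005512 / 2.8086835×10^-4 = 19.62 ohm*cm^2

19.62 ohm*cm^2


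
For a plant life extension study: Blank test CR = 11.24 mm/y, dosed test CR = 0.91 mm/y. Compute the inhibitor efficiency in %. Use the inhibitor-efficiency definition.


Apply the inhibitor-efficiency definition: IE = (CR_blank − CR_inh)/CR_blank × 100
IE = (11.24 − 0.91) / 11.24 × 100
IE = 10.33 / 11.24 × 100 = 91.9 %

91.9 %


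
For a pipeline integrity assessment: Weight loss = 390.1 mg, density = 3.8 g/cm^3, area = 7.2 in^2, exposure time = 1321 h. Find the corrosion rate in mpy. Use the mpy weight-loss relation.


Apply the mpy weight-loss relation: CR = 534 * W / (D * A * T)
Numerator: 534 * 390.1 = 208313.4
Denominator: 3.8 * 7.2 * 1321 = 36142.56
CR = 208313.4 / 36142.56 = 5.76366 mpy

5.76366 mpy


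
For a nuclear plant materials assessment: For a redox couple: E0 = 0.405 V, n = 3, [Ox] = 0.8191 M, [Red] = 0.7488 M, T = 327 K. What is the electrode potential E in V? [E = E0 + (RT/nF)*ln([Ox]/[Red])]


Apply the Nernst equation: E = E0 + (RT/nF)*ln([Ox]/[Red])
Step 1: RT/nF = 8.314*327/(3*96485) = 0.0093924 V
Step 2: [Ox]/[Red] = 0.8191/0.7488 = 1.093884
Step 3: ln(1.093884) = 0.089735
Step 4: correction = 0.0093924 * 0.089735 = 0.001 V
E = 0.405 + 0.001 = 0.406 V

0.406 V
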